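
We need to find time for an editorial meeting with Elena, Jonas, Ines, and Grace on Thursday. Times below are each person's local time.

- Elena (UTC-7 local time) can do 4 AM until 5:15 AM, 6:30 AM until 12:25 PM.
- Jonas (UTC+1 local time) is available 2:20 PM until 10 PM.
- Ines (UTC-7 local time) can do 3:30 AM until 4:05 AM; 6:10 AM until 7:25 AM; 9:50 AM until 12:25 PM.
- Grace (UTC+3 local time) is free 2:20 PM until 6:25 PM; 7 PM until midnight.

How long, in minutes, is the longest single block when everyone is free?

Elena in UTC: 11:00-12:15, 13:30-19:25 (add 7h to convert from UTC-7).
Jonas in UTC: 13:20-21:00 (subtract 1h to convert from UTC+1).
Ines in UTC: 10:30-11:05, 13:10-14:25, 16:50-19:25 (add 7h to convert from UTC-7).
Grace in UTC: 11:20-15:25, 16:00-21:00 (subtract 3h to convert from UTC+3).
Elena ∩ Jonas: 13:30-19:25.
Elena ∩ Jonas ∩ Ines: 13:30-14:25, 16:50-19:25.
Elena ∩ Jonas ∩ Ines ∩ Grace: 13:30-14:25, 16:50-19:25.
So the common availability across everyone is 13:30-14:25, 16:50-19:25.
The longest is 16:50-19:25 at 155 minutes.

155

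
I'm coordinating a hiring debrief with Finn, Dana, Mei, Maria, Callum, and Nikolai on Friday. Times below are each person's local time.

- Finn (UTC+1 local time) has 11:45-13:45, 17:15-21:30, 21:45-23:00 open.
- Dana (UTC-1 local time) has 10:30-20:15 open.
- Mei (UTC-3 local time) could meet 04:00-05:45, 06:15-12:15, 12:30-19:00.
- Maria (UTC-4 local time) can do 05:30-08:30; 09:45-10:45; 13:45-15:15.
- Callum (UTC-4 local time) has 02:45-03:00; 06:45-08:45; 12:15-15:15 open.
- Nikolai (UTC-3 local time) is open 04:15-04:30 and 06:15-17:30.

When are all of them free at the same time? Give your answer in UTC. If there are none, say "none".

Finn in UTC: 10:45-12:45, 16:15-20:30, 20:45-22:00 (subtract 1h to convert from UTC+1).
Dana in UTC: 11:30-21:15 (add 1h to convert from UTC-1).
Mei in UTC: 07:00-08:45, 09:15-15:15, 15:30-22:00 (add 3h to convert from UTC-3).
Maria in UTC: 09:30-12:30, 13:45-14:45, 17:45-19:15 (add 4h to convert from UTC-4).
Callum in UTC: 06:45-07:00, 10:45-12:45, 16:15-19:15 (add 4h to convert from UTC-4).
Nikolai in UTC: 07:15-07:30, 09:15-20:30 (add 3h to convert from UTC-3).
Finn ∩ Dana: 11:30-12:45, 16:15-20:30, 20:45-21:15.
Finn ∩ Dana ∩ Mei: 11:30-12:45, 16:15-20:30, 20:45-21:15.
Finn ∩ Dana ∩ Mei ∩ Maria: 11:30-12:30, 17:45-19:15.
Finn ∩ Dana ∩ Mei ∩ Maria ∩ Callum: 11:30-12:30, 17:45-19:15.
Finn ∩ Dana ∩ Mei ∩ Maria ∩ Callum ∩ Nikolai: 11:30-12:30, 17:45-19:15.

11:30-12:30, 17:45-19:15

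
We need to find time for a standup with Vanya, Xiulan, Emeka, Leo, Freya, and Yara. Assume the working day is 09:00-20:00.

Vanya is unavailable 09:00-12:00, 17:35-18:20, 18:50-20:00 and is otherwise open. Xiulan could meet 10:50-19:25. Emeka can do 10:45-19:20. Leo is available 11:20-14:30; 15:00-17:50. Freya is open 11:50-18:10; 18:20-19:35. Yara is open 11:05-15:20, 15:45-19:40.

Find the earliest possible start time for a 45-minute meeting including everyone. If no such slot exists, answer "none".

Vanya free: 12:00-17:35, 18:20-18:50 (invert busy blocks within the working day).
Xiulan free: 10:50-19:25.
Emeka free: 10:45-19:20.
Leo free: 11:20-14:30, 15:00-17:50.
Freya free: 11:50-18:10, 18:20-19:35.
Yara free: 11:05-15:20, 15:45-19:40.
Vanya ∩ Xiulan: 12:00-17:35, 18:20-18:50.
Vanya ∩ Xiulan ∩ Emeka: 12:00-17:35, 18:20-18:50.
Vanya ∩ Xiulan ∩ Emeka ∩ Leo: 12:00-14:30, 15:00-17:35.
Vanya ∩ Xiulan ∩ Emeka ∩ Leo ∩ Freya: 12:00-14:30, 15:00-17:35.
Vanya ∩ Xiulan ∩ Emeka ∩ Leo ∩ Freya ∩ Yara: 12:00-14:30, 15:00-15:20, 15:45-17:35.
Those are the intersection windows.
The first common window of at least 45 minutes is 12:00-14:30, so the earliest start is 12:00.

12:00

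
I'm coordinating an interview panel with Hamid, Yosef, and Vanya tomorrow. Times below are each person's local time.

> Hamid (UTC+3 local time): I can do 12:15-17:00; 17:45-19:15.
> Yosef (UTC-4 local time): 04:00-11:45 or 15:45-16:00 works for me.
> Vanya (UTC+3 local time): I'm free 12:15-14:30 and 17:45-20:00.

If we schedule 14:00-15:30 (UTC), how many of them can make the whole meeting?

1

Hamid in UTC: 09:15-14:00, 14:45-16:15 (subtract 3h to convert from UTC+3).
Yosef in UTC: 08:00-15:45, 19:45-20:00 (add 4h to convert from UTC-4).
Vanya in UTC: 09:15-11:30, 14:45-17:00 (subtract 3h to convert from UTC+3).
Yosef can make the full 14:00-15:30 slot — that's 1.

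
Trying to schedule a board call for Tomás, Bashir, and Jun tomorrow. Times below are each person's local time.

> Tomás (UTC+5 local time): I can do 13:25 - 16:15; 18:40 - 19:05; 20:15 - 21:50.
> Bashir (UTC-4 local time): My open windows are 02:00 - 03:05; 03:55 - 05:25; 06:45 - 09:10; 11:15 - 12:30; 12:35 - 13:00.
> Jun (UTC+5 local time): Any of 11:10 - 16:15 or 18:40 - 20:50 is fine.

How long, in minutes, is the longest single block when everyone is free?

Tomás in UTC: 08:25-11:15, 13:40-14:05, 15:15-16:50 (subtract 5h to convert from UTC+5).
Bashir in UTC: 06:00-07:05, 07:55-09:25, 10:45-13:10, 15:15-16:30, 16:35-17:00 (add 4h to convert from UTC-4).
Jun in UTC: 06:10-11:15, 13:40-15:50 (subtract 5h to convert from UTC+5).
Tomás ∩ Bashir: 08:25-09:25, 10:45-11:15, 15:15-16:30, 16:35-16:50.
Tomás ∩ Bashir ∩ Jun: 08:25-09:25, 10:45-11:15, 15:15-15:50.
The longest is 08:25-09:25 at 60 minutes.

60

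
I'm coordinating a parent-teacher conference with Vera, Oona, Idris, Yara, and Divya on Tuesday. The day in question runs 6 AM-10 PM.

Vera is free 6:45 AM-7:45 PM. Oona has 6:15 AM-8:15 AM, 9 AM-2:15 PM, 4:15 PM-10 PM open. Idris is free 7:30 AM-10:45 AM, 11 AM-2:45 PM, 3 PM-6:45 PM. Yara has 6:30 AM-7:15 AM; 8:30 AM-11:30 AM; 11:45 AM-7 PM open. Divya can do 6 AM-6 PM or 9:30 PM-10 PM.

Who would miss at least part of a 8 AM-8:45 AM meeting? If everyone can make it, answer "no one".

Vera: free for 08:00-08:45. Oona: not fully free for 08:00-08:45. Idris: free for 08:00-08:45. Yara: not fully free for 08:00-08:45. Divya: free for 08:00-08:45.

Oona, Yara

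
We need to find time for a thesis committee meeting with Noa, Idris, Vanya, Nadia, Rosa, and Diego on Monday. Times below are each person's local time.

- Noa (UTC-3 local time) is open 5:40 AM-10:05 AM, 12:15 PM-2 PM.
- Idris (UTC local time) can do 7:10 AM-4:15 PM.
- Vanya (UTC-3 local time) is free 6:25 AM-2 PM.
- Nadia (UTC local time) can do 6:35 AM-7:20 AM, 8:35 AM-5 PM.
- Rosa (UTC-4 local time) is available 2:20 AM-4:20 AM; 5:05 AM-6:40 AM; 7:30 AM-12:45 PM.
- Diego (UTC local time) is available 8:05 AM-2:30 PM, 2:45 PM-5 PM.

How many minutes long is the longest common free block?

Noa in UTC: 08:40-13:05, 15:15-17:00 (add 3h to convert from UTC-3).
Idris in UTC: 07:10-16:15.
Vanya in UTC: 09:25-17:00 (add 3h to convert from UTC-3).
Nadia in UTC: 06:35-07:20, 08:35-17:00.
Rosa in UTC: 06:20-08:20, 09:05-10:40, 11:30-16:45 (add 4h to convert from UTC-4).
Diego in UTC: 08:05-14:30, 14:45-17:00.
Noa ∩ Idris: 08:40-13:05, 15:15-16:15.
Noa ∩ Idris ∩ Vanya: 09:25-13:05, 15:15-16:15.
Noa ∩ Idris ∩ Vanya ∩ Nadia: 09:25-13:05, 15:15-16:15.
Noa ∩ Idris ∩ Vanya ∩ Nadia ∩ Rosa: 09:25-10:40, 11:30-13:05, 15:15-16:15.
Noa ∩ Idris ∩ Vanya ∩ Nadia ∩ Rosa ∩ Diego: 09:25-10:40, 11:30-13:05, 15:15-16:15.
The longest is 11:30-13:05 at 95 minutes.

95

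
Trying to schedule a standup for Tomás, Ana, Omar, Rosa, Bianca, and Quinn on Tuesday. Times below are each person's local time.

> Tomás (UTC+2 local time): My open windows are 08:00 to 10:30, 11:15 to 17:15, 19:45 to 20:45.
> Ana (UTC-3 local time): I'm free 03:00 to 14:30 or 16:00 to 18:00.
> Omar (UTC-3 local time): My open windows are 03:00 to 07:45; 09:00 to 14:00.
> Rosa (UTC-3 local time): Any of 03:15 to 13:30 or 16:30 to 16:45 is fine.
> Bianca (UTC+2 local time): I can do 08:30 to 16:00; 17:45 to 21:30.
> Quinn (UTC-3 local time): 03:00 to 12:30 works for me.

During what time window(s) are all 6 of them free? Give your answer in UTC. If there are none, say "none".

Tomás in UTC: 06:00-08:30, 09:15-15:15, 17:45-18:45 (subtract 2h to convert from UTC+2).
Ana in UTC: 06:00-17:30, 19:00-21:00 (add 3h to convert from UTC-3).
Omar in UTC: 06:00-10:45, 12:00-17:00 (add 3h to convert from UTC-3).
Rosa in UTC: 06:15-16:30, 19:30-19:45 (add 3h to convert from UTC-3).
Bianca in UTC: 06:30-14:00, 15:45-19:30 (subtract 2h to convert from UTC+2).
Quinn in UTC: 06:00-15:30 (add 3h to convert from UTC-3).
Tomás ∩ Ana: 06:00-08:30, 09:15-15:15.
Tomás ∩ Ana ∩ Omar: 06:00-08:30, 09:15-10:45, 12:00-15:15.
Tomás ∩ Ana ∩ Omar ∩ Rosa: 06:15-08:30, 09:15-10:45, 12:00-15:15.
Tomás ∩ Ana ∩ Omar ∩ Rosa ∩ Bianca: 06:30-08:30, 09:15-10:45, 12:00-14:00.
Tomás ∩ Ana ∩ Omar ∩ Rosa ∩ Bianca ∩ Quinn: 06:30-08:30, 09:15-10:45, 12:00-14:00.
Those are the intersection windows.

06:30-08:30, 09:15-10:45, 12:00-14:00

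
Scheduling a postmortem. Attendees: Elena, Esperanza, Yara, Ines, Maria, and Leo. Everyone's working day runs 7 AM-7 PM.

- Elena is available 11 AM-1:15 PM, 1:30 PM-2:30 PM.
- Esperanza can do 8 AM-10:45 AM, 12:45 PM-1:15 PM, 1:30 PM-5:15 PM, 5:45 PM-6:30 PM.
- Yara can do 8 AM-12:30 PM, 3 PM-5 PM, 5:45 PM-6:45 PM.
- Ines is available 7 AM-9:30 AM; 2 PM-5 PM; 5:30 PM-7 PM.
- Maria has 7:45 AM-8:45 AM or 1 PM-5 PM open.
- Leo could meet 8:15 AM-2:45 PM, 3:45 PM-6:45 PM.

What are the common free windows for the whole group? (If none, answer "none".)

none

Elena ∩ Esperanza: 12:45-13:15, 13:30-14:30.
Elena ∩ Esperanza ∩ Yara: ∅.
Elena ∩ Esperanza ∩ Yara ∩ Ines: ∅.
Elena ∩ Esperanza ∩ Yara ∩ Ines ∩ Maria: ∅.
Elena ∩ Esperanza ∩ Yara ∩ Ines ∩ Maria ∩ Leo: ∅.
There is no time when everyone is free.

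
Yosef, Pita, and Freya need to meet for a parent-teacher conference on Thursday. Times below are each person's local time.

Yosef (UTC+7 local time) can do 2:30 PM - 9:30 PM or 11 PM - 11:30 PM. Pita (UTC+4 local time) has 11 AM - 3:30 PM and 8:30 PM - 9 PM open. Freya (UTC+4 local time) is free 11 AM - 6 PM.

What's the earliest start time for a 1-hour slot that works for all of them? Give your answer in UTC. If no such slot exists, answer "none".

07:30

Yosef in UTC: 07:30-14:30, 16:00-16:30 (subtract 7h to convert from UTC+7).
Pita in UTC: 07:00-11:30, 16:30-17:00 (subtract 4h to convert from UTC+4).
Freya in UTC: 07:00-14:00 (subtract 4h to convert from UTC+4).
Yosef ∩ Pita: 07:30-11:30.
Yosef ∩ Pita ∩ Freya: 07:30-11:30.
The first common window of at least 60 minutes is 07:30-11:30, so the earliest start is 07:30.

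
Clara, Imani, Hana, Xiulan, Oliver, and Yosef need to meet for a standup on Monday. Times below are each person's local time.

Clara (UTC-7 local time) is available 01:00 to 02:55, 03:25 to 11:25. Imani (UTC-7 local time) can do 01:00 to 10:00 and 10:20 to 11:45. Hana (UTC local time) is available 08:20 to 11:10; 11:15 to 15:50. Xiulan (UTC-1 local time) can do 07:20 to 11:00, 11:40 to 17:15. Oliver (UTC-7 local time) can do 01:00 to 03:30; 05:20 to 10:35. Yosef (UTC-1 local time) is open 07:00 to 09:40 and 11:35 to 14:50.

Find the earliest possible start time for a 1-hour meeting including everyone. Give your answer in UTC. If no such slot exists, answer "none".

Clara in UTC: 08:00-09:55, 10:25-18:25 (add 7h to convert from UTC-7).
Imani in UTC: 08:00-17:00, 17:20-18:45 (add 7h to convert from UTC-7).
Hana in UTC: 08:20-11:10, 11:15-15:50.
Xiulan in UTC: 08:20-12:00, 12:40-18:15 (add 1h to convert from UTC-1).
Oliver in UTC: 08:00-10:30, 12:20-17:35 (add 7h to convert from UTC-7).
Yosef in UTC: 08:00-10:40, 12:35-15:50 (add 1h to convert from UTC-1).
Clara ∩ Imani: 08:00-09:55, 10:25-17:00, 17:20-18:25.
Clara ∩ Imani ∩ Hana: 08:20-09:55, 10:25-11:10, 11:15-15:50.
Clara ∩ Imani ∩ Hana ∩ Xiulan: 08:20-09:55, 10:25-11:10, 11:15-12:00, 12:40-15:50.
Clara ∩ Imani ∩ Hana ∩ Xiulan ∩ Oliver: 08:20-09:55, 10:25-10:30, 12:40-15:50.
Clara ∩ Imani ∩ Hana ∩ Xiulan ∩ Oliver ∩ Yosef: 08:20-09:55, 10:25-10:30, 12:40-15:50.
So the common availability across everyone is 08:20-09:55, 10:25-10:30, 12:40-15:50.
The first common window of at least 60 minutes is 08:20-09:55, so the earliest start is 08:20.

08:20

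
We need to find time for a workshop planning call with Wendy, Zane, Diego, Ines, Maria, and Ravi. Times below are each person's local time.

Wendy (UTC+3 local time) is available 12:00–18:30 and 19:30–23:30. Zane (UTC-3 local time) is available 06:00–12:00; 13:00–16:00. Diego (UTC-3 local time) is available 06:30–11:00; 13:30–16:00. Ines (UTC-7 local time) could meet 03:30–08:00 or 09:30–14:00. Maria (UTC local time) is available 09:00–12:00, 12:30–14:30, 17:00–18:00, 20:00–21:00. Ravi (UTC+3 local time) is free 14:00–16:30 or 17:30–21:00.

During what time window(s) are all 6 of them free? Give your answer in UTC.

Wendy in UTC: 09:00-15:30, 16:30-20:30 (subtract 3h to convert from UTC+3).
Zane in UTC: 09:00-15:00, 16:00-19:00 (add 3h to convert from UTC-3).
Diego in UTC: 09:30-14:00, 16:30-19:00 (add 3h to convert from UTC-3).
Ines in UTC: 10:30-15:00, 16:30-21:00 (add 7h to convert from UTC-7).
Maria in UTC: 09:00-12:00, 12:30-14:30, 17:00-18:00, 20:00-21:00.
Ravi in UTC: 11:00-13:30, 14:30-18:00 (subtract 3h to convert from UTC+3).
Wendy ∩ Zane: 09:00-15:00, 16:30-19:00.
Wendy ∩ Zane ∩ Diego: 09:30-14:00, 16:30-19:00.
Wendy ∩ Zane ∩ Diego ∩ Ines: 10:30-14:00, 16:30-19:00.
Wendy ∩ Zane ∩ Diego ∩ Ines ∩ Maria: 10:30-12:00, 12:30-14:00, 17:00-18:00.
Wendy ∩ Zane ∩ Diego ∩ Ines ∩ Maria ∩ Ravi: 11:00-12:00, 12:30-13:30, 17:00-18:00.

11:00-12:00, 12:30-13:30, 17:00-18:00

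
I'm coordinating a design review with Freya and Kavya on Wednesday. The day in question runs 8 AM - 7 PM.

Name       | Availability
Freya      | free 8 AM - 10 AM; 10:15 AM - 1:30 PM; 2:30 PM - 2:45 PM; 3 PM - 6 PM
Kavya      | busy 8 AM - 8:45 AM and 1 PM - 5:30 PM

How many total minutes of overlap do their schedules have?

Freya free: 08:00-10:00, 10:15-13:30, 14:30-14:45, 15:00-18:00.
Kavya free: 08:45-13:00, 17:30-19:00 (invert busy blocks within the working day).
Freya ∩ Kavya: 08:45-10:00, 10:15-13:00, 17:30-18:00.
Summing the common windows: 75 + 165 + 30 = 270 minutes.

270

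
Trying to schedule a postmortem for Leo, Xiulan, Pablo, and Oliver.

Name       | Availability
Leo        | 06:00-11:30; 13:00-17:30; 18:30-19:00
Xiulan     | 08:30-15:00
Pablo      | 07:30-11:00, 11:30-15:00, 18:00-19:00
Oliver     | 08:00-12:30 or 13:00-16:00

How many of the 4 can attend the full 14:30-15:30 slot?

2

Leo and Oliver can make the full 14:30-15:30 slot — that's 2.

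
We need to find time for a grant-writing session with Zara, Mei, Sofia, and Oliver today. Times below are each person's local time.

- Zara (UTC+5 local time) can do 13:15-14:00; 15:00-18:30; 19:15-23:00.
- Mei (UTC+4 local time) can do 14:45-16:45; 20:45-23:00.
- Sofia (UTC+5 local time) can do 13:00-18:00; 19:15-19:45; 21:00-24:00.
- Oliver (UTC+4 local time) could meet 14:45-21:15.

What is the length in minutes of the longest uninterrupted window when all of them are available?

Zara in UTC: 08:15-09:00, 10:00-13:30, 14:15-18:00 (subtract 5h to convert from UTC+5).
Mei in UTC: 10:45-12:45, 16:45-19:00 (subtract 4h to convert from UTC+4).
Sofia in UTC: 08:00-13:00, 14:15-14:45, 16:00-19:00 (subtract 5h to convert from UTC+5).
Oliver in UTC: 10:45-17:15 (subtract 4h to convert from UTC+4).
Zara ∩ Mei: 10:45-12:45, 16:45-18:00.
Zara ∩ Mei ∩ Sofia: 10:45-12:45, 16:45-18:00.
Zara ∩ Mei ∩ Sofia ∩ Oliver: 10:45-12:45, 16:45-17:15.
So the common availability across everyone is 10:45-12:45, 16:45-17:15.
The longest is 10:45-12:45 at 120 minutes.

120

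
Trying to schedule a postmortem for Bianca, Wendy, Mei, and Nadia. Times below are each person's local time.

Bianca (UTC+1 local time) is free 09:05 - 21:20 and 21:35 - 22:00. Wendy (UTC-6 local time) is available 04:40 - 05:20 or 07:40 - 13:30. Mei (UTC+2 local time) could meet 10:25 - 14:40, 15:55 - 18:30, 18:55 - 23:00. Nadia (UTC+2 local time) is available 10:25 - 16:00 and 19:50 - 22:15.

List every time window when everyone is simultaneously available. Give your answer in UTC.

Bianca in UTC: 08:05-20:20, 20:35-21:00 (subtract 1h to convert from UTC+1).
Wendy in UTC: 10:40-11:20, 13:40-19:30 (add 6h to convert from UTC-6).
Mei in UTC: 08:25-12:40, 13:55-16:30, 16:55-21:00 (subtract 2h to convert from UTC+2).
Nadia in UTC: 08:25-14:00, 17:50-20:15 (subtract 2h to convert from UTC+2).
Bianca ∩ Wendy: 10:40-11:20, 13:40-19:30.
Bianca ∩ Wendy ∩ Mei: 10:40-11:20, 13:55-16:30, 16:55-19:30.
Bianca ∩ Wendy ∩ Mei ∩ Nadia: 10:40-11:20, 13:55-14:00, 17:50-19:30.

10:40-11:20, 13:55-14:00, 17:50-19:30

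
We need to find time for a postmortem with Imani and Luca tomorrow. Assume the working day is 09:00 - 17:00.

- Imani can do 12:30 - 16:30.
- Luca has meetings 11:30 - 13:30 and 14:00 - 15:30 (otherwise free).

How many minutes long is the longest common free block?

60

Imani free: 12:30-16:30.
Luca free: 09:00-11:30, 13:30-14:00, 15:30-17:00 (invert busy blocks within the working day).
Imani ∩ Luca: 13:30-14:00, 15:30-16:30.
The longest is 15:30-16:30 at 60 minutes.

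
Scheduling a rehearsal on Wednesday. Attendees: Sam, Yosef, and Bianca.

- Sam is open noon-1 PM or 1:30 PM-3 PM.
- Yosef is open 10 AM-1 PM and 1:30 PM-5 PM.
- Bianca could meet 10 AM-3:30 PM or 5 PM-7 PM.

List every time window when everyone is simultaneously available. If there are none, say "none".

Sam ∩ Yosef: 12:00-13:00, 13:30-15:00.
Sam ∩ Yosef ∩ Bianca: 12:00-13:00, 13:30-15:00.

12:00-13:00, 13:30-15:00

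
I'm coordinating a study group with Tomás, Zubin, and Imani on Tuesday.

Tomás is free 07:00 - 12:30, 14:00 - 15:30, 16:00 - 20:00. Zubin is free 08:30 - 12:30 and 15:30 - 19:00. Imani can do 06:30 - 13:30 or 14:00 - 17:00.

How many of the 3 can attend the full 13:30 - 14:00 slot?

nobody can make the full 13:30-14:00 slot — that's 0.

0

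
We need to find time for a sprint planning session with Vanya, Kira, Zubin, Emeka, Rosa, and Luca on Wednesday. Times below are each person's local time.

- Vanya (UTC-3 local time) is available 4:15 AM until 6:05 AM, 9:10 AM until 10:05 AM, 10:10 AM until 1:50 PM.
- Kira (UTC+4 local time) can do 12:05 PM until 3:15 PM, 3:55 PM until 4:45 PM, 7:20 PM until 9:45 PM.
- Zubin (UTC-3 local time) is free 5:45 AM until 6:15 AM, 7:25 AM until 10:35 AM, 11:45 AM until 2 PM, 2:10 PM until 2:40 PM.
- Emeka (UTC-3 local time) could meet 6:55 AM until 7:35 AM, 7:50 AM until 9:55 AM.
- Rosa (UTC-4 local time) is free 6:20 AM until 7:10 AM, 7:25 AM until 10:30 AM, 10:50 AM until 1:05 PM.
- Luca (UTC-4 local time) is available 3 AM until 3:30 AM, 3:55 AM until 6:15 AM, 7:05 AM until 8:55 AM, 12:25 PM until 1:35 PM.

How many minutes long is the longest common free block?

35

Vanya in UTC: 07:15-09:05, 12:10-13:05, 13:10-16:50 (add 3h to convert from UTC-3).
Kira in UTC: 08:05-11:15, 11:55-12:45, 15:20-17:45 (subtract 4h to convert from UTC+4).
Zubin in UTC: 08:45-09:15, 10:25-13:35, 14:45-17:00, 17:10-17:40 (add 3h to convert from UTC-3).
Emeka in UTC: 09:55-10:35, 10:50-12:55 (add 3h to convert from UTC-3).
Rosa in UTC: 10:20-11:10, 11:25-14:30, 14:50-17:05 (add 4h to convert from UTC-4).
Luca in UTC: 07:00-07:30, 07:55-10:15, 11:05-12:55, 16:25-17:35 (add 4h to convert from UTC-4).
Vanya ∩ Kira: 08:05-09:05, 12:10-12:45, 15:20-16:50.
Vanya ∩ Kira ∩ Zubin: 08:45-09:05, 12:10-12:45, 15:20-16:50.
Vanya ∩ Kira ∩ Zubin ∩ Emeka: 12:10-12:45.
Vanya ∩ Kira ∩ Zubin ∩ Emeka ∩ Rosa: 12:10-12:45.
Vanya ∩ Kira ∩ Zubin ∩ Emeka ∩ Rosa ∩ Luca: 12:10-12:45.
The longest is 12:10-12:45 at 35 minutes.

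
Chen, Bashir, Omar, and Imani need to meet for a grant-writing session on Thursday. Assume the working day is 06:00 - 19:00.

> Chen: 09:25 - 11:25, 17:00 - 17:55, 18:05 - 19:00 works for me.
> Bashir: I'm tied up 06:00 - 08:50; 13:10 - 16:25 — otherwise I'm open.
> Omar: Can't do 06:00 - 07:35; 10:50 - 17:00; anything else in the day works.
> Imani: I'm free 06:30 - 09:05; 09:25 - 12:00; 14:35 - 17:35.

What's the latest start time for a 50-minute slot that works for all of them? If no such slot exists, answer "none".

10:00

Chen free: 09:25-11:25, 17:00-17:55, 18:05-19:00.
Bashir free: 08:50-13:10, 16:25-19:00 (invert busy blocks within the working day).
Omar free: 07:35-10:50, 17:00-19:00 (invert busy blocks within the working day).
Imani free: 06:30-09:05, 09:25-12:00, 14:35-17:35.
Chen ∩ Bashir: 09:25-11:25, 17:00-17:55, 18:05-19:00.
Chen ∩ Bashir ∩ Omar: 09:25-10:50, 17:00-17:55, 18:05-19:00.
Chen ∩ Bashir ∩ Omar ∩ Imani: 09:25-10:50, 17:00-17:35.
The last common window of at least 50 minutes is 09:25-10:50; a 50-minute meeting can start as late as 10:00 and still end by 10:50.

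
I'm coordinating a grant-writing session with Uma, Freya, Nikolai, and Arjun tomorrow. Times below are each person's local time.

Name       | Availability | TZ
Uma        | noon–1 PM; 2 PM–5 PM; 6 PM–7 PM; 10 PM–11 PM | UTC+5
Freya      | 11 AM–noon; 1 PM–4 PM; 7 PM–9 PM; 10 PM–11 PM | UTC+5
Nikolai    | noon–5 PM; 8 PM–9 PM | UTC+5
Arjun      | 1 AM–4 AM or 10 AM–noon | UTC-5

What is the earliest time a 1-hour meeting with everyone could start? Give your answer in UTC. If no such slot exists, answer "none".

none

Uma in UTC: 07:00-08:00, 09:00-12:00, 13:00-14:00, 17:00-18:00 (subtract 5h to convert from UTC+5).
Freya in UTC: 06:00-07:00, 08:00-11:00, 14:00-16:00, 17:00-18:00 (subtract 5h to convert from UTC+5).
Nikolai in UTC: 07:00-12:00, 15:00-16:00 (subtract 5h to convert from UTC+5).
Arjun in UTC: 06:00-09:00, 15:00-17:00 (add 5h to convert from UTC-5).
Uma ∩ Freya: 09:00-11:00, 17:00-18:00.
Uma ∩ Freya ∩ Nikolai: 09:00-11:00.
Uma ∩ Freya ∩ Nikolai ∩ Arjun: ∅.
There is no time when everyone is free.
No common window is at least 60 minutes long.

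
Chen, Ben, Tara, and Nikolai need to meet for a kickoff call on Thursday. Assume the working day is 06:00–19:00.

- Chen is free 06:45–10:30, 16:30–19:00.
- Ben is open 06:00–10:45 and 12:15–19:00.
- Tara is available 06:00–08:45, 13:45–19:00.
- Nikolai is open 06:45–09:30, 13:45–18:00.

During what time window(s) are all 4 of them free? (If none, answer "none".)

Chen ∩ Ben: 06:45-10:30, 16:30-19:00.
Chen ∩ Ben ∩ Tara: 06:45-08:45, 16:30-19:00.
Chen ∩ Ben ∩ Tara ∩ Nikolai: 06:45-08:45, 16:30-18:00.

06:45-08:45, 16:30-18:00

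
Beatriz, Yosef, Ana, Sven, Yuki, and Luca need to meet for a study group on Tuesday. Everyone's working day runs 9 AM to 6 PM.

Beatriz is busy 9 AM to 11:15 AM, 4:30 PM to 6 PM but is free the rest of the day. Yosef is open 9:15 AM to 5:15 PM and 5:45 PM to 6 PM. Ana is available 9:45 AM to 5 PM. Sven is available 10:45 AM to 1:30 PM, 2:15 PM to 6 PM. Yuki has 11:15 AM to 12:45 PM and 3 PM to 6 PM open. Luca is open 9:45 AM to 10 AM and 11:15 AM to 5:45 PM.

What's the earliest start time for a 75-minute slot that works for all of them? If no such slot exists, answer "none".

11:15

Beatriz free: 11:15-16:30 (invert busy blocks within the working day).
Yosef free: 09:15-17:15, 17:45-18:00.
Ana free: 09:45-17:00.
Sven free: 10:45-13:30, 14:15-18:00.
Yuki free: 11:15-12:45, 15:00-18:00.
Luca free: 09:45-10:00, 11:15-17:45.
Beatriz ∩ Yosef: 11:15-16:30.
Beatriz ∩ Yosef ∩ Ana: 11:15-16:30.
Beatriz ∩ Yosef ∩ Ana ∩ Sven: 11:15-13:30, 14:15-16:30.
Beatriz ∩ Yosef ∩ Ana ∩ Sven ∩ Yuki: 11:15-12:45, 15:00-16:30.
Beatriz ∩ Yosef ∩ Ana ∩ Sven ∩ Yuki ∩ Luca: 11:15-12:45, 15:00-16:30.
Those are the intersection windows.
The first common window of at least 75 minutes is 11:15-12:45, so the earliest start is 11:15.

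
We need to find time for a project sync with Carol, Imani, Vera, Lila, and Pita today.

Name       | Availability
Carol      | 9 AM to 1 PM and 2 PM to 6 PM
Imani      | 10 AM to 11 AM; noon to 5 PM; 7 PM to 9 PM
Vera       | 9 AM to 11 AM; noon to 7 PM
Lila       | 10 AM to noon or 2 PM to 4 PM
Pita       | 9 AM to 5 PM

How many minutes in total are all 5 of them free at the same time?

Carol ∩ Imani: 10:00-11:00, 12:00-13:00, 14:00-17:00.
Carol ∩ Imani ∩ Vera: 10:00-11:00, 12:00-13:00, 14:00-17:00.
Carol ∩ Imani ∩ Vera ∩ Lila: 10:00-11:00, 14:00-16:00.
Carol ∩ Imani ∩ Vera ∩ Lila ∩ Pita: 10:00-11:00, 14:00-16:00.
Summing the common windows: 60 + 120 = 180 minutes.

180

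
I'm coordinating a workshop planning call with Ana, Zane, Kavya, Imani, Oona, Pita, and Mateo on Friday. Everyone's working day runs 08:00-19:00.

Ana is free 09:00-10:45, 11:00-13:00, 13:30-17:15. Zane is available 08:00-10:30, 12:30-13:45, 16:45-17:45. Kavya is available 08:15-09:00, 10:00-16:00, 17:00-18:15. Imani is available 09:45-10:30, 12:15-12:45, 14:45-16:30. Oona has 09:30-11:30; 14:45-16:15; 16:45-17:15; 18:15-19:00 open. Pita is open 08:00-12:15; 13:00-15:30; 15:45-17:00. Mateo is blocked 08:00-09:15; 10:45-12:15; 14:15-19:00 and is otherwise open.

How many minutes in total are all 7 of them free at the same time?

Ana free: 09:00-10:45, 11:00-13:00, 13:30-17:15.
Zane free: 08:00-10:30, 12:30-13:45, 16:45-17:45.
Kavya free: 08:15-09:00, 10:00-16:00, 17:00-18:15.
Imani free: 09:45-10:30, 12:15-12:45, 14:45-16:30.
Oona free: 09:30-11:30, 14:45-16:15, 16:45-17:15, 18:15-19:00.
Pita free: 08:00-12:15, 13:00-15:30, 15:45-17:00.
Mateo free: 09:15-10:45, 12:15-14:15 (invert busy blocks within the working day).
Ana ∩ Zane: 09:00-10:30, 12:30-13:00, 13:30-13:45, 16:45-17:15.
Ana ∩ Zane ∩ Kavya: 10:00-10:30, 12:30-13:00, 13:30-13:45, 17:00-17:15.
Ana ∩ Zane ∩ Kavya ∩ Imani: 10:00-10:30, 12:30-12:45.
Ana ∩ Zane ∩ Kavya ∩ Imani ∩ Oona: 10:00-10:30.
Ana ∩ Zane ∩ Kavya ∩ Imani ∩ Oona ∩ Pita: 10:00-10:30.
Ana ∩ Zane ∩ Kavya ∩ Imani ∩ Oona ∩ Pita ∩ Mateo: 10:00-10:30.
Those are the intersection windows.
That's a single block of 30 minutes.

30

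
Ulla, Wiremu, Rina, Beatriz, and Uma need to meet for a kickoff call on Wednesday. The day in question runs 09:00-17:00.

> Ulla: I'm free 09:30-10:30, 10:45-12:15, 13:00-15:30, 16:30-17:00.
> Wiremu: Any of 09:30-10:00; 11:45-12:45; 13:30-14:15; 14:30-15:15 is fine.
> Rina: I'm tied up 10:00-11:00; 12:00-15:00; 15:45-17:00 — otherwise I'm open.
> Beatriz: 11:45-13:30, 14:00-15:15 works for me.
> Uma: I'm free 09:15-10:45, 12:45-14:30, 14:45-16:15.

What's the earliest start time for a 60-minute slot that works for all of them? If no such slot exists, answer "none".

none

Ulla free: 09:30-10:30, 10:45-12:15, 13:00-15:30, 16:30-17:00.
Wiremu free: 09:30-10:00, 11:45-12:45, 13:30-14:15, 14:30-15:15.
Rina free: 09:00-10:00, 11:00-12:00, 15:00-15:45 (invert busy blocks within the working day).
Beatriz free: 11:45-13:30, 14:00-15:15.
Uma free: 09:15-10:45, 12:45-14:30, 14:45-16:15.
Ulla ∩ Wiremu: 09:30-10:00, 11:45-12:15, 13:30-14:15, 14:30-15:15.
Ulla ∩ Wiremu ∩ Rina: 09:30-10:00, 11:45-12:00, 15:00-15:15.
Ulla ∩ Wiremu ∩ Rina ∩ Beatriz: 11:45-12:00, 15:00-15:15.
Ulla ∩ Wiremu ∩ Rina ∩ Beatriz ∩ Uma: 15:00-15:15.
No common window is at least 60 minutes long.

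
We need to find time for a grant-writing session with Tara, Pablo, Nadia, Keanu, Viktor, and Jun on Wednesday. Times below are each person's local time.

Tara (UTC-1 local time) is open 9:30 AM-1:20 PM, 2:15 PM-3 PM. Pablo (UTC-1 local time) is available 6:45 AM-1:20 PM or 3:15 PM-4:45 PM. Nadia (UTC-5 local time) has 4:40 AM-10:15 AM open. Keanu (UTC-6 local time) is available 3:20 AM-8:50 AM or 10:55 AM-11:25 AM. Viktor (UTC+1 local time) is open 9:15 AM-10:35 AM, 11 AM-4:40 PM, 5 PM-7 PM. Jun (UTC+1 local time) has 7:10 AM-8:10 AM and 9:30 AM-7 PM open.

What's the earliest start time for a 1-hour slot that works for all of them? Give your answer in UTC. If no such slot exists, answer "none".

10:30

Tara in UTC: 10:30-14:20, 15:15-16:00 (add 1h to convert from UTC-1).
Pablo in UTC: 07:45-14:20, 16:15-17:45 (add 1h to convert from UTC-1).
Nadia in UTC: 09:40-15:15 (add 5h to convert from UTC-5).
Keanu in UTC: 09:20-14:50, 16:55-17:25 (add 6h to convert from UTC-6).
Viktor in UTC: 08:15-09:35, 10:00-15:40, 16:00-18:00 (subtract 1h to convert from UTC+1).
Jun in UTC: 06:10-07:10, 08:30-18:00 (subtract 1h to convert from UTC+1).
Tara ∩ Pablo: 10:30-14:20.
Tara ∩ Pablo ∩ Nadia: 10:30-14:20.
Tara ∩ Pablo ∩ Nadia ∩ Keanu: 10:30-14:20.
Tara ∩ Pablo ∩ Nadia ∩ Keanu ∩ Viktor: 10:30-14:20.
Tara ∩ Pablo ∩ Nadia ∩ Keanu ∩ Viktor ∩ Jun: 10:30-14:20.
The first common window of at least 60 minutes is 10:30-14:20, so the earliest start is 10:30.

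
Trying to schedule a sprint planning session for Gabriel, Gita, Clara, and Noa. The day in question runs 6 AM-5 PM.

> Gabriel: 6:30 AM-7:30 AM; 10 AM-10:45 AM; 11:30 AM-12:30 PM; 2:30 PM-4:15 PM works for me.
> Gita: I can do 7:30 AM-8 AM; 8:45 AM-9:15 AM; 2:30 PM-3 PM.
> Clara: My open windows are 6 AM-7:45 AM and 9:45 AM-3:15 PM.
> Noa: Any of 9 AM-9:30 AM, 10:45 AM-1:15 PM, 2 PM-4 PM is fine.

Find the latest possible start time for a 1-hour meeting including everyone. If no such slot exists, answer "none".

none

Gabriel ∩ Gita: 14:30-15:00.
Gabriel ∩ Gita ∩ Clara: 14:30-15:00.
Gabriel ∩ Gita ∩ Clara ∩ Noa: 14:30-15:00.
No common window is at least 60 minutes long.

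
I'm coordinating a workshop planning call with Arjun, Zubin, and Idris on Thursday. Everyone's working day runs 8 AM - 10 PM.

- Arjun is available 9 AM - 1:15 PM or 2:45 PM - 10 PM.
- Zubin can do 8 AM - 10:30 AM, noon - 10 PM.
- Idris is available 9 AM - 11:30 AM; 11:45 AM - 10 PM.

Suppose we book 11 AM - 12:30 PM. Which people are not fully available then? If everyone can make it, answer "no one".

Idris, Zubin

Arjun: free for 11:00-12:30. Zubin: not fully free for 11:00-12:30. Idris: not fully free for 11:00-12:30.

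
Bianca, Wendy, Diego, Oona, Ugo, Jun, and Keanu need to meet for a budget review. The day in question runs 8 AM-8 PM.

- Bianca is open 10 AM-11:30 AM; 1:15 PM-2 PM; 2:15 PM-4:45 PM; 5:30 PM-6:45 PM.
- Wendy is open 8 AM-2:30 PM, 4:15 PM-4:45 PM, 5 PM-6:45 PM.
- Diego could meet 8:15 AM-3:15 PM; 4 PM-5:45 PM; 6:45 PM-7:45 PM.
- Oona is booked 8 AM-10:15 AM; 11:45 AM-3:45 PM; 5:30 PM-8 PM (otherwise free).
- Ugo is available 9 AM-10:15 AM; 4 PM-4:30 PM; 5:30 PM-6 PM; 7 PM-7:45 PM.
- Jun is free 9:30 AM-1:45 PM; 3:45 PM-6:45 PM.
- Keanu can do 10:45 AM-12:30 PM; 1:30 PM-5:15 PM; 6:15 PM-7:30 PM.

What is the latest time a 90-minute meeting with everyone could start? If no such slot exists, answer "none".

Bianca free: 10:00-11:30, 13:15-14:00, 14:15-16:45, 17:30-18:45.
Wendy free: 08:00-14:30, 16:15-16:45, 17:00-18:45.
Diego free: 08:15-15:15, 16:00-17:45, 18:45-19:45.
Oona free: 10:15-11:45, 15:45-17:30 (invert busy blocks within the working day).
Ugo free: 09:00-10:15, 16:00-16:30, 17:30-18:00, 19:00-19:45.
Jun free: 09:30-13:45, 15:45-18:45.
Keanu free: 10:45-12:30, 13:30-17:15, 18:15-19:30.
Bianca ∩ Wendy: 10:00-11:30, 13:15-14:00, 14:15-14:30, 16:15-16:45, 17:30-18:45.
Bianca ∩ Wendy ∩ Diego: 10:00-11:30, 13:15-14:00, 14:15-14:30, 16:15-16:45, 17:30-17:45.
Bianca ∩ Wendy ∩ Diego ∩ Oona: 10:15-11:30, 16:15-16:45.
Bianca ∩ Wendy ∩ Diego ∩ Oona ∩ Ugo: 16:15-16:30.
Bianca ∩ Wendy ∩ Diego ∩ Oona ∩ Ugo ∩ Jun: 16:15-16:30.
Bianca ∩ Wendy ∩ Diego ∩ Oona ∩ Ugo ∩ Jun ∩ Keanu: 16:15-16:30.
So the common availability across everyone is 16:15-16:30.
No common window is at least 90 minutes long.

none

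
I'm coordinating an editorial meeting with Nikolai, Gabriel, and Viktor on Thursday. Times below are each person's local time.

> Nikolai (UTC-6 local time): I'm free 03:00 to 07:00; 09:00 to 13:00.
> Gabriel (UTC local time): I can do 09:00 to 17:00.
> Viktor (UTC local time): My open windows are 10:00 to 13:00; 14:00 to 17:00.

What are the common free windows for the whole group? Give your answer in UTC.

Nikolai in UTC: 09:00-13:00, 15:00-19:00 (add 6h to convert from UTC-6).
Gabriel in UTC: 09:00-17:00.
Viktor in UTC: 10:00-13:00, 14:00-17:00.
Nikolai ∩ Gabriel: 09:00-13:00, 15:00-17:00.
Nikolai ∩ Gabriel ∩ Viktor: 10:00-13:00, 15:00-17:00.

10:00-13:00, 15:00-17:00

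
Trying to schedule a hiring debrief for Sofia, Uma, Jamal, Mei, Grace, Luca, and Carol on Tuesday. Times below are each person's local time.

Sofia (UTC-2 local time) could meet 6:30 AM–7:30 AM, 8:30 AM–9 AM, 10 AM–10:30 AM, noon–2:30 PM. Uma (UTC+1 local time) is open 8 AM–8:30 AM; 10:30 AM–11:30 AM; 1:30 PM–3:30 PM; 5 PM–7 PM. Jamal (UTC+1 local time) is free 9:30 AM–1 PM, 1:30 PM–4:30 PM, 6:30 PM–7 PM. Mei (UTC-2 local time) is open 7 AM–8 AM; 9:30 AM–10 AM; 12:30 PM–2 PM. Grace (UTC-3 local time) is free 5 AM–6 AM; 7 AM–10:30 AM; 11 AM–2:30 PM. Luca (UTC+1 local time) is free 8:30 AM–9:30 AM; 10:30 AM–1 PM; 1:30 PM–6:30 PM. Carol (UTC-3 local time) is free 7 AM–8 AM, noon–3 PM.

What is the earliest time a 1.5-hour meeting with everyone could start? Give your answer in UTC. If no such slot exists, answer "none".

none

Sofia in UTC: 08:30-09:30, 10:30-11:00, 12:00-12:30, 14:00-16:30 (add 2h to convert from UTC-2).
Uma in UTC: 07:00-07:30, 09:30-10:30, 12:30-14:30, 16:00-18:00 (subtract 1h to convert from UTC+1).
Jamal in UTC: 08:30-12:00, 12:30-15:30, 17:30-18:00 (subtract 1h to convert from UTC+1).
Mei in UTC: 09:00-10:00, 11:30-12:00, 14:30-16:00 (add 2h to convert from UTC-2).
Grace in UTC: 08:00-09:00, 10:00-13:30, 14:00-17:30 (add 3h to convert from UTC-3).
Luca in UTC: 07:30-08:30, 09:30-12:00, 12:30-17:30 (subtract 1h to convert from UTC+1).
Carol in UTC: 10:00-11:00, 15:00-18:00 (add 3h to convert from UTC-3).
Sofia ∩ Uma: 14:00-14:30, 16:00-16:30.
Sofia ∩ Uma ∩ Jamal: 14:00-14:30.
Sofia ∩ Uma ∩ Jamal ∩ Mei: ∅.
Sofia ∩ Uma ∩ Jamal ∩ Mei ∩ Grace: ∅.
Sofia ∩ Uma ∩ Jamal ∩ Mei ∩ Grace ∩ Luca: ∅.
Sofia ∩ Uma ∩ Jamal ∩ Mei ∩ Grace ∩ Luca ∩ Carol: ∅.
There is no time when everyone is free.
No common window is at least 90 minutes long.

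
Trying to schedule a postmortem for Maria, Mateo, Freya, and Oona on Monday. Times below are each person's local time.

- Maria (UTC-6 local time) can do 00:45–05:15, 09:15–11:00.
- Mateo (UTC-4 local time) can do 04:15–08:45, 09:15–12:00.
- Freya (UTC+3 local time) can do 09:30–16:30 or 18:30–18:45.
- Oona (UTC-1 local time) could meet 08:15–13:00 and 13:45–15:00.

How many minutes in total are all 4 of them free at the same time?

Maria in UTC: 06:45-11:15, 15:15-17:00 (add 6h to convert from UTC-6).
Mateo in UTC: 08:15-12:45, 13:15-16:00 (add 4h to convert from UTC-4).
Freya in UTC: 06:30-13:30, 15:30-15:45 (subtract 3h to convert from UTC+3).
Oona in UTC: 09:15-14:00, 14:45-16:00 (add 1h to convert from UTC-1).
Maria ∩ Mateo: 08:15-11:15, 15:15-16:00.
Maria ∩ Mateo ∩ Freya: 08:15-11:15, 15:30-15:45.
Maria ∩ Mateo ∩ Freya ∩ Oona: 09:15-11:15, 15:30-15:45.
So the common availability across everyone is 09:15-11:15, 15:30-15:45.
Summing the common windows: 120 + 15 = 135 minutes.

135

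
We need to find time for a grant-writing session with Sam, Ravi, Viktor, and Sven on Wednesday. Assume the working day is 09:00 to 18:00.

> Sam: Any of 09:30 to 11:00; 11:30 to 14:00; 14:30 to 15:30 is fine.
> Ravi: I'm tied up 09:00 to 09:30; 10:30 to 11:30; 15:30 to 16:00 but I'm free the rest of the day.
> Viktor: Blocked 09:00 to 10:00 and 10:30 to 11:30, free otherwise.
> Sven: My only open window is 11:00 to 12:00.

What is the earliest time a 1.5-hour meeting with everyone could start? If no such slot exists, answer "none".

none

Sam free: 09:30-11:00, 11:30-14:00, 14:30-15:30.
Ravi free: 09:30-10:30, 11:30-15:30, 16:00-18:00 (invert busy blocks within the working day).
Viktor free: 10:00-10:30, 11:30-18:00 (invert busy blocks within the working day).
Sven free: 11:00-12:00.
Sam ∩ Ravi: 09:30-10:30, 11:30-14:00, 14:30-15:30.
Sam ∩ Ravi ∩ Viktor: 10:00-10:30, 11:30-14:00, 14:30-15:30.
Sam ∩ Ravi ∩ Viktor ∩ Sven: 11:30-12:00.
No common window is at least 90 minutes long.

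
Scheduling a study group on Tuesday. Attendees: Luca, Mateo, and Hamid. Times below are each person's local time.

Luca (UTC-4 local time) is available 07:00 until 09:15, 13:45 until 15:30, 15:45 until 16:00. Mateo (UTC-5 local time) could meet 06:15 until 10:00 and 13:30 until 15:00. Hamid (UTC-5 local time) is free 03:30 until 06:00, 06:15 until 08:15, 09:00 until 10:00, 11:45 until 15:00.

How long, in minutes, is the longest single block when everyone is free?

Luca in UTC: 11:00-13:15, 17:45-19:30, 19:45-20:00 (add 4h to convert from UTC-4).
Mateo in UTC: 11:15-15:00, 18:30-20:00 (add 5h to convert from UTC-5).
Hamid in UTC: 08:30-11:00, 11:15-13:15, 14:00-15:00, 16:45-20:00 (add 5h to convert from UTC-5).
Luca ∩ Mateo: 11:15-13:15, 18:30-19:30, 19:45-20:00.
Luca ∩ Mateo ∩ Hamid: 11:15-13:15, 18:30-19:30, 19:45-20:00.
The longest is 11:15-13:15 at 120 minutes.

120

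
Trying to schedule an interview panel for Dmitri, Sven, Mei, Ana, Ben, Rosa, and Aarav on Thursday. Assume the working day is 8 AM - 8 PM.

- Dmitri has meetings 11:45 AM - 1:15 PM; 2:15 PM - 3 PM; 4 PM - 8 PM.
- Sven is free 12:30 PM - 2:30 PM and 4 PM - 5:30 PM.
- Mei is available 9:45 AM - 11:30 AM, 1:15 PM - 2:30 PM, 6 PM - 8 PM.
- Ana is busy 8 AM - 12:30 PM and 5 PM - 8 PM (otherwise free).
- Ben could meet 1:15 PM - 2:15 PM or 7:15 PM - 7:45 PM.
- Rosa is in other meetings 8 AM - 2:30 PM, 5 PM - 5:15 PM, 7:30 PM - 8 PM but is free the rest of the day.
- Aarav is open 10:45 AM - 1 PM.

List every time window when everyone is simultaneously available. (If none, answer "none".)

Dmitri free: 08:00-11:45, 13:15-14:15, 15:00-16:00 (invert busy blocks within the working day).
Sven free: 12:30-14:30, 16:00-17:30.
Mei free: 09:45-11:30, 13:15-14:30, 18:00-20:00.
Ana free: 12:30-17:00 (invert busy blocks within the working day).
Ben free: 13:15-14:15, 19:15-19:45.
Rosa free: 14:30-17:00, 17:15-19:30 (invert busy blocks within the working day).
Aarav free: 10:45-13:00.
Dmitri ∩ Sven: 13:15-14:15.
Dmitri ∩ Sven ∩ Mei: 13:15-14:15.
Dmitri ∩ Sven ∩ Mei ∩ Ana: 13:15-14:15.
Dmitri ∩ Sven ∩ Mei ∩ Ana ∩ Ben: 13:15-14:15.
Dmitri ∩ Sven ∩ Mei ∩ Ana ∩ Ben ∩ Rosa: ∅.
Dmitri ∩ Sven ∩ Mei ∩ Ana ∩ Ben ∩ Rosa ∩ Aarav: ∅.
There is no time when everyone is free.

none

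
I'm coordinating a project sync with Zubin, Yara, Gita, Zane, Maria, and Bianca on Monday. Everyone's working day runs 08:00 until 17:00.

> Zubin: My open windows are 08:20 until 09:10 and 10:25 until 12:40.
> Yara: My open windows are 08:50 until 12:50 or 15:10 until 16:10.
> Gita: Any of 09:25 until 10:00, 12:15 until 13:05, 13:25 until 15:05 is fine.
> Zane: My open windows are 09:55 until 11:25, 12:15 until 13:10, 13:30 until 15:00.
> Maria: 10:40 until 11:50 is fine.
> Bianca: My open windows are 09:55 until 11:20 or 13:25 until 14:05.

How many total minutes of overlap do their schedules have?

0

Zubin ∩ Yara: 08:50-09:10, 10:25-12:40.
Zubin ∩ Yara ∩ Gita: 12:15-12:40.
Zubin ∩ Yara ∩ Gita ∩ Zane: 12:15-12:40.
Zubin ∩ Yara ∩ Gita ∩ Zane ∩ Maria: ∅.
Zubin ∩ Yara ∩ Gita ∩ Zane ∩ Maria ∩ Bianca: ∅.
There is no time when everyone is free.
There is no common window, so the total is 0 minutes.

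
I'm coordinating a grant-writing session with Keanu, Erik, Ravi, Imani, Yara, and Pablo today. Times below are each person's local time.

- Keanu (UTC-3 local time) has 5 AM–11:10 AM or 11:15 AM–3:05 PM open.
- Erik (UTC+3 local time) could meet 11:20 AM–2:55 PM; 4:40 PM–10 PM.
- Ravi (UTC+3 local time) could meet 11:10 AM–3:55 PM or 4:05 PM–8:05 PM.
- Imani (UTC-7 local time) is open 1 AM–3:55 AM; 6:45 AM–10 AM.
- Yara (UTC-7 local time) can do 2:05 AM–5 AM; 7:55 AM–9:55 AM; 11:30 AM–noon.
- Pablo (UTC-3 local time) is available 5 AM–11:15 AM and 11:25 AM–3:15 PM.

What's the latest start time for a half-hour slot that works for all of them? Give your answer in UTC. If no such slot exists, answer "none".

16:25

Keanu in UTC: 08:00-14:10, 14:15-18:05 (add 3h to convert from UTC-3).
Erik in UTC: 08:20-11:55, 13:40-19:00 (subtract 3h to convert from UTC+3).
Ravi in UTC: 08:10-12:55, 13:05-17:05 (subtract 3h to convert from UTC+3).
Imani in UTC: 08:00-10:55, 13:45-17:00 (add 7h to convert from UTC-7).
Yara in UTC: 09:05-12:00, 14:55-16:55, 18:30-19:00 (add 7h to convert from UTC-7).
Pablo in UTC: 08:00-14:15, 14:25-18:15 (add 3h to convert from UTC-3).
Keanu ∩ Erik: 08:20-11:55, 13:40-14:10, 14:15-18:05.
Keanu ∩ Erik ∩ Ravi: 08:20-11:55, 13:40-14:10, 14:15-17:05.
Keanu ∩ Erik ∩ Ravi ∩ Imani: 08:20-10:55, 13:45-14:10, 14:15-17:00.
Keanu ∩ Erik ∩ Ravi ∩ Imani ∩ Yara: 09:05-10:55, 14:55-16:55.
Keanu ∩ Erik ∩ Ravi ∩ Imani ∩ Yara ∩ Pablo: 09:05-10:55, 14:55-16:55.
Those are the intersection windows.
The last common window of at least 30 minutes is 14:55-16:55; a 30-minute meeting can start as late as 16:25 and still end by 16:55.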